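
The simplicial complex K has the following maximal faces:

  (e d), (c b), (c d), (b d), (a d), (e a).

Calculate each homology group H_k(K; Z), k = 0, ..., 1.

K has 5 vertices, 6 edges.
rank ∂_0 = 0, rank ∂_1 = 4 ⇒ b_0 = 5 − 0 − 4 = 1; all invariant factors of ∂_1 are 1 so no torsion. So H_0 ≅ Z.
rank ∂_1 = 4, rank ∂_2 = 0 ⇒ b_1 = 6 − 4 − 0 = 2. So H_1 ≅ Z^2.

H_0 = Z,  H_1 = Z^2.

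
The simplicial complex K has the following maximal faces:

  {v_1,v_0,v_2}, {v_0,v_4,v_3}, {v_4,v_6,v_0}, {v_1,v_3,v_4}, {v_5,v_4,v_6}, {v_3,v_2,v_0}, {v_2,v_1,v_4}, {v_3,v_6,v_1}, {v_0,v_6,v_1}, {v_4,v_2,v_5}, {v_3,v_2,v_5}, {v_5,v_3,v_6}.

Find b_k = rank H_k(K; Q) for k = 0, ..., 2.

Order the vertices as v_0 < v_1 < v_2 < v_3 < v_4 < v_5 < v_6. Listing each simplex with vertices in this order, K has dimension 2 with simplices:

  0-simplices (7): [v_0], [v_1], [v_2], [v_3], [v_4], [v_5], [v_6]
  1-simplices (18): (18 of them)
  2-simplices (12): (12 of them)

Hence C_0 ≅ Z^7, C_1 ≅ Z^18, C_2 ≅ Z^12.

The boundary map ∂_1: C_1 → C_0 maps an edge to its endpoints' difference, ∂[p,q] = q − p. For instance
  ∂[v_1,v_4] = [v_4] − [v_1].
As a 7×18 matrix over Z this has rank 6, with invariant factors (1,1,1,1,1,1).

∂_2: C_2 → C_1 maps a triangle to the signed sum of its edges. For instance
  ∂[v_2,v_4,v_5] = [v_4,v_5] − [v_2,v_5] + [v_2,v_4],
  ∂[v_1,v_2,v_4] = [v_2,v_4] − [v_1,v_4] + [v_1,v_2].
This gives a 18×12 integer matrix of rank 12; reducing to Smith normal form yields diagonal entries (1,1,1,1,1,1,1,1,1,1,1,2).

Computing H_k = (kernel of ∂_k) / (image of ∂_{k+1}):

  H_0: rank C_0 − rank ∂_1 = 7 − 6 = 1, and the invariant factors of ∂_1 are all 1, so H_0 = Z.
  H_1: rank ker ∂_1 − rank ∂_2 = (18 − 6) − 12 = 0, and ∂_2 has invariant factor 2 > 1, so H_1 = Z/2Z.
  H_2: rank ker ∂_2 − rank ∂_3 = (12 − 12) − 0 = 0, and there is no ∂_3, so H_2 = 0.

Hence the Betti numbers are b_0 = 1, b_1 = 0, b_2 = 0.

b_0 = 1, b_1 = 0, b_2 = 0.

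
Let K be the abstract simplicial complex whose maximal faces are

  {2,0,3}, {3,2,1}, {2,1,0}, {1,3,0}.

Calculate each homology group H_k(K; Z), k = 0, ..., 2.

H_0 = Z,  H_1 = 0,  H_2 = Z.

K has 4 vertices, 6 edges, 4 triangles.
rank ∂_0 = 0, rank ∂_1 = 3 ⇒ b_0 = 4 − 0 − 3 = 1; all invariant factors of ∂_1 are 1 so no torsion. So H_0 ≅ Z.
rank ∂_1 = 3, rank ∂_2 = 3 ⇒ b_1 = 6 − 3 − 3 = 0; all invariant factors of ∂_2 are 1 so no torsion. So H_1 ≅ 0.
rank ∂_2 = 3, rank ∂_3 = 0 ⇒ b_2 = 4 − 3 − 0 = 1. So H_2 ≅ Z.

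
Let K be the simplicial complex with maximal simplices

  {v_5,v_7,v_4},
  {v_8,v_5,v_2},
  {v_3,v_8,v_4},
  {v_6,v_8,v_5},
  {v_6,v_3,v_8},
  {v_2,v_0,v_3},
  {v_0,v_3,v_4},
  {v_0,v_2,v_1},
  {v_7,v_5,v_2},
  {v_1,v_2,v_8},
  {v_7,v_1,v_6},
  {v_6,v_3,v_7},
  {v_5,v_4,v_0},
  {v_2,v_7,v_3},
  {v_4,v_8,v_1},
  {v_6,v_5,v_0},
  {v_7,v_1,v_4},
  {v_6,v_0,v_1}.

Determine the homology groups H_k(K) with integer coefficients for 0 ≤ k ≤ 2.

H_0 = Z,  H_1 = Z^2,  H_2 = Z.

We work with the vertex ordering v_0 < v_1 < v_2 < v_3 < v_4 < v_5 < v_6 < v_7 < v_8. The simplices of K, each written with vertices in increasing order, are:

  0-simplices (9): [v_0], [v_1], [v_2], [v_3], [v_4], [v_5], [v_6], [v_7], [v_8]
  1-simplices (27): (27 of them)
  2-simplices (18): (18 of them)

Hence C_0 ≅ Z^9, C_1 ≅ Z^27, C_2 ≅ Z^18.

The boundary map ∂_1: C_1 → C_0 maps an edge to its endpoints' difference, ∂[p,q] = q − p. For instance
  ∂[v_1,v_8] = [v_8] − [v_1].
The resulting 9×27 matrix has rank 8, and its Smith normal form has invariant factors (1,1,1,1,1,1,1,1).

The boundary map ∂_2: C_2 → C_1 sends each 2-simplex [p,q,r] to [q,r] − [p,r] + [p,q]. For instance
  ∂[v_1,v_6,v_7] = [v_6,v_7] − [v_1,v_7] + [v_1,v_6],
  ∂[v_0,v_2,v_3] = [v_2,v_3] − [v_0,v_3] + [v_0,v_2].
The resulting 27×18 matrix has rank 17, and its Smith normal form has invariant factors (1,1,1,1,1,1,1,1,1,1,1,1,1,1,1,1,1).

From H_k ≅ ker(∂_k) / im(∂_{k+1}) we obtain:

  H_0: rank C_0 − rank ∂_1 = 9 − 8 = 1, and the invariant factors of ∂_1 are all 1, so H_0 ≅ Z.
  H_1: rank ker ∂_1 − rank ∂_2 = (27 − 8) − 17 = 2, and the invariant factors of ∂_2 are all 1, so H_1 ≅ Z^2.
  H_2: rank ker ∂_2 − rank ∂_3 = (18 − 17) − 0 = 1, and there is no ∂_3, so H_2 ≅ Z.

As a check, the Euler characteristic is 9 − 27 + 18 = 0, which agrees with 1 − 2 + 1 = 0.
(K is a triangulation of the torus T^2.)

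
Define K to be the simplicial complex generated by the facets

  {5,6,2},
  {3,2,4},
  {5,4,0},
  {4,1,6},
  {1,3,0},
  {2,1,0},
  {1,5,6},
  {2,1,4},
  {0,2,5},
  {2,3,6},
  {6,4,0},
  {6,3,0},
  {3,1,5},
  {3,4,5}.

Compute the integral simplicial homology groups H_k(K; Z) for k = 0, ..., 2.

Order the vertices as 0 < 1 < 2 < 3 < 4 < 5 < 6. Listing each simplex with vertices in this order, K has dimension 2 with simplices:

  0-simplices (7): [0], [1], [2], [3], [4], [5], [6]
  1-simplices (21): [0,1], [0,2], [0,3], [0,4], [0,5], [0,6], [1,2], [1,3], [1,4], [1,5], [1,6], [2,3], [2,4], [2,5], [2,6], [3,4], [3,5], [3,6], [4,5], [4,6], [5,6]
  2-simplices (14): [0,1,2], [0,1,3], [0,2,5], [0,3,6], [0,4,5], [0,4,6], [1,2,4], [1,3,5], [1,4,6], [1,5,6], [2,3,4], [2,3,6], [2,5,6], [3,4,5]

giving chain groups C_0 ≅ Z^7, C_1 ≅ Z^21, C_2 ≅ Z^14.

The boundary map ∂_1: C_1 → C_0 maps an edge to its endpoints' difference, ∂[p,q] = q − p.
The resulting 7×21 matrix has rank 6, and its Smith normal form has invariant factors (1,1,1,1,1,1).

The boundary map ∂_2: C_2 → C_1 maps a triangle to the signed sum of its edges. For instance
  ∂[0,1,2] = [1,2] − [0,2] + [0,1],
  ∂[0,1,3] = [1,3] − [0,3] + [0,1].
As a 21×14 matrix over Z this has rank 13, with invariant factors (1,1,1,1,1,1,1,1,1,1,1,1,1).

Computing H_k = (kernel of ∂_k) / (image of ∂_{k+1}):

  H_0: rank C_0 − rank ∂_1 = 7 − 6 = 1, and the invariant factors of ∂_1 are all 1, so H_0 ≅ Z.
  H_1: rank ker ∂_1 − rank ∂_2 = (21 − 6) − 13 = 2, and the invariant factors of ∂_2 are all 1, so H_1 ≅ Z^2.
  H_2: rank ker ∂_2 − rank ∂_3 = (14 − 13) − 0 = 1, and there is no ∂_3, so H_2 ≅ Z.

H_0 = Z,  H_1 = Z^2,  H_2 = Z.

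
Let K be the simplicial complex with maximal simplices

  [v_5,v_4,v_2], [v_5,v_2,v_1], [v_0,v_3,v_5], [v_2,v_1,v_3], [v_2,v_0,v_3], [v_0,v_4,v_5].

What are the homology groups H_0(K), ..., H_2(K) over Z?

We work with the vertex ordering v_0 < v_1 < v_2 < v_3 < v_4 < v_5. The simplices of K, each written with vertices in increasing order, are:

  0-simplices (6): [v_0], [v_1], [v_2], [v_3], [v_4], [v_5]
  1-simplices (12): [v_0,v_2], [v_0,v_3], [v_0,v_4], [v_0,v_5], [v_1,v_2], [v_1,v_3], [v_1,v_5], [v_2,v_3], [v_2,v_4], [v_2,v_5], [v_3,v_5], [v_4,v_5]
  2-simplices (6): [v_0,v_2,v_3], [v_0,v_3,v_5], [v_0,v_4,v_5], [v_1,v_2,v_3], [v_1,v_2,v_5], [v_2,v_4,v_5]

so the chain groups are C_0 ≅ Z^6, C_1 ≅ Z^12, C_2 ≅ Z^6.

∂_1: C_1 → C_0 maps an edge to its endpoints' difference, ∂[p,q] = q − p. For instance
  ∂[v_3,v_5] = [v_5] − [v_3].
The resulting 6×12 matrix has rank 5, and its Smith normal form has invariant factors (1,1,1,1,1).

∂_2: C_2 → C_1 sends each 2-simplex [p,q,r] to [q,r] − [p,r] + [p,q]. For instance
  ∂[v_2,v_4,v_5] = [v_4,v_5] − [v_2,v_5] + [v_2,v_4],
  ∂[v_0,v_4,v_5] = [v_4,v_5] − [v_0,v_5] + [v_0,v_4].
The 12×6 boundary matrix has rank 6 and Smith normal form diag(1,1,1,1,1,1).

Computing H_k = (kernel of ∂_k) / (image of ∂_{k+1}):

  H_0: rank C_0 − rank ∂_1 = 6 − 5 = 1, and the invariant factors of ∂_1 are all 1, so H_0 ≅ Z.
  H_1: rank ker ∂_1 − rank ∂_2 = (12 − 5) − 6 = 1, and the invariant factors of ∂_2 are all 1, so H_1 ≅ Z.
  H_2: rank ker ∂_2 − rank ∂_3 = (6 − 6) − 0 = 0, and there is no ∂_3, so H_2 ≅ 0.

As a check, the Euler characteristic is 6 − 12 + 6 = 0, which agrees with 1 − 1 + 0 = 0.

H_0 = Z,  H_1 = Z,  H_2 = 0.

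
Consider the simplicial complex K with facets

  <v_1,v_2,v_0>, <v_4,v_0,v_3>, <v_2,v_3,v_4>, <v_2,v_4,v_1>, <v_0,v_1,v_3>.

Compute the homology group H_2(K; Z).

Take the total order v_0 < v_1 < v_2 < v_3 < v_4 on the vertex set. Then K (dimension 2) consists of the simplices:

  0-simplices (5): [v_0], [v_1], [v_2], [v_3], [v_4]
  1-simplices (10): [v_0,v_1], [v_0,v_2], [v_0,v_3], [v_0,v_4], [v_1,v_2], [v_1,v_3], [v_1,v_4], [v_2,v_3], [v_2,v_4], [v_3,v_4]
  2-simplices (5): [v_0,v_1,v_2], [v_0,v_1,v_3], [v_0,v_3,v_4], [v_1,v_2,v_4], [v_2,v_3,v_4]

Hence C_0 ≅ Z^5, C_1 ≅ Z^10, C_2 ≅ Z^5.

Boundary ∂_1: C_1 → C_0 maps an edge to its endpoints' difference, ∂[p,q] = q − p. For instance
  ∂[v_1,v_2] = [v_2] − [v_1].
The 5×10 boundary matrix has rank 4 and Smith normal form diag(1,1,1,1).

∂_2: C_2 → C_1 sends each 2-simplex [p,q,r] to [q,r] − [p,r] + [p,q]. For instance
  ∂[v_1,v_2,v_4] = [v_2,v_4] − [v_1,v_4] + [v_1,v_2],
  ∂[v_0,v_3,v_4] = [v_3,v_4] − [v_0,v_4] + [v_0,v_3].
As a 10×5 matrix over Z this has rank 5, with invariant factors (1,1,1,1,1).

Computing H_k = (kernel of ∂_k) / (image of ∂_{k+1}):

  H_2: rank ker ∂_2 − rank ∂_3 = (5 − 5) − 0 = 0, and there is no ∂_3, so H_2 ≅ 0.

H_2 ≅ 0.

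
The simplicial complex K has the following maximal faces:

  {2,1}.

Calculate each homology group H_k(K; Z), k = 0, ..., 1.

K has 2 vertices, 1 edge.
rank ∂_0 = 0, rank ∂_1 = 1 ⇒ b_0 = 2 − 0 − 1 = 1; all invariant factors of ∂_1 are 1 so no torsion. So H_0 = Z.
rank ∂_1 = 1, rank ∂_2 = 0 ⇒ b_1 = 1 − 1 − 0 = 0. So H_1 = 0.

H_0 = Z,  H_1 = 0.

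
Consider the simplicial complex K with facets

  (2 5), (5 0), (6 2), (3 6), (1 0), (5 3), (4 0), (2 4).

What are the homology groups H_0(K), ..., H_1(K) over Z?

Order the vertices as 0 < 1 < 2 < 3 < 4 < 5 < 6. Listing each simplex with vertices in this order, K has dimension 1 with simplices:

  0-simplices (7): [0], [1], [2], [3], [4], [5], [6]
  1-simplices (8): [0,1], [0,4], [0,5], [2,4], [2,5], [2,6], [3,5], [3,6]

Hence C_0 ≅ Z^7, C_1 ≅ Z^8.

∂_1: C_1 → C_0 is given by ∂[p,q] = [q] − [p].
This gives a 7×8 integer matrix of rank 6; reducing to Smith normal form yields diagonal entries (1,1,1,1,1,1).

Reading off H_k = ker ∂_k / im ∂_{k+1}:

  H_0: rank C_0 − rank ∂_1 = 7 − 6 = 1, and the invariant factors of ∂_1 are all 1, so H_0 = Z.
  H_1: rank ker ∂_1 − rank ∂_2 = (8 − 6) − 0 = 2, and there is no ∂_2, so H_1 = Z^2.

H_0 ≅ Z,  H_1 ≅ Z^2.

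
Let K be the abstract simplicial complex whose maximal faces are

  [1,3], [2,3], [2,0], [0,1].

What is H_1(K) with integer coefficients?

K has 4 vertices, 4 edges.
rank ∂_1 = 3, rank ∂_2 = 0 ⇒ b_1 = 4 − 3 − 0 = 1. So H_1 = Z.

H_1 = Z.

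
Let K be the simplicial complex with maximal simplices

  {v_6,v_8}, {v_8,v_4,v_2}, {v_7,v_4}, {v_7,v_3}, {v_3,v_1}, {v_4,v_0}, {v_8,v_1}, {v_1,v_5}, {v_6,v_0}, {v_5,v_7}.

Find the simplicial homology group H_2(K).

Take the total order v_0 < v_1 < v_2 < v_3 < v_4 < v_5 < v_6 < v_7 < v_8 on the vertex set. Then K (dimension 2) consists of the simplices:

  0-simplices (9): [v_0], [v_1], [v_2], [v_3], [v_4], [v_5], [v_6], [v_7], [v_8]
  1-simplices (12): [v_0,v_4], [v_0,v_6], [v_1,v_3], [v_1,v_5], [v_1,v_8], [v_2,v_4], [v_2,v_8], [v_3,v_7], [v_4,v_7], [v_4,v_8], [v_5,v_7], [v_6,v_8]
  2-simplices (1): [v_2,v_4,v_8]

so the chain groups are C_0 ≅ Z^9, C_1 ≅ Z^12, C_2 ≅ Z^1.

The boundary map ∂_1: C_1 → C_0 is given by ∂[p,q] = [q] − [p]. For instance
  ∂[v_2,v_4] = [v_4] − [v_2].
This gives a 9×12 integer matrix of rank 8; reducing to Smith normal form yields diagonal entries (1,1,1,1,1,1,1,1).

The boundary map ∂_2: C_2 → C_1 acts by ∂[p,q,r] = [q,r] − [p,r] + [p,q]. For instance
  ∂[v_2,v_4,v_8] = [v_4,v_8] − [v_2,v_8] + [v_2,v_4].
As a 12×1 matrix over Z this has rank 1, with invariant factors (1).

Reading off H_k = ker ∂_k / im ∂_{k+1}:

  H_2: rank ker ∂_2 − rank ∂_3 = (1 − 1) − 0 = 0, and there is no ∂_3, so H_2 ≅ 0.

H_2 = 0.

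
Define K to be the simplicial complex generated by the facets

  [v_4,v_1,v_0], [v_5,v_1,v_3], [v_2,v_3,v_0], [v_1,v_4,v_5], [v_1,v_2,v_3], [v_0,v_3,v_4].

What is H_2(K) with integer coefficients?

H_2 ≅ 0.

Take the total order v_0 < v_1 < v_2 < v_3 < v_4 < v_5 on the vertex set. Then K (dimension 2) consists of the simplices:

  0-simplices (6): [v_0], [v_1], [v_2], [v_3], [v_4], [v_5]
  1-simplices (12): [v_0,v_1], [v_0,v_2], [v_0,v_3], [v_0,v_4], [v_1,v_2], [v_1,v_3], [v_1,v_4], [v_1,v_5], [v_2,v_3], [v_3,v_4], [v_3,v_5], [v_4,v_5]
  2-simplices (6): [v_0,v_1,v_4], [v_0,v_2,v_3], [v_0,v_3,v_4], [v_1,v_2,v_3], [v_1,v_3,v_5], [v_1,v_4,v_5]

giving chain groups C_0 ≅ Z^6, C_1 ≅ Z^12, C_2 ≅ Z^6.

∂_1: C_1 → C_0 sends each edge [p,q] (with p < q) to q − p.
This gives a 6×12 integer matrix of rank 5; reducing to Smith normal form yields diagonal entries (1,1,1,1,1).

The boundary map ∂_2: C_2 → C_1 maps a triangle to the signed sum of its edges. For instance
  ∂[v_1,v_4,v_5] = [v_4,v_5] − [v_1,v_5] + [v_1,v_4],
  ∂[v_0,v_3,v_4] = [v_3,v_4] − [v_0,v_4] + [v_0,v_3].
This gives a 12×6 integer matrix of rank 6; reducing to Smith normal form yields diagonal entries (1,1,1,1,1,1).

From H_k ≅ ker(∂_k) / im(∂_{k+1}) we obtain:

  H_2: rank ker ∂_2 − rank ∂_3 = (6 − 6) − 0 = 0, and there is no ∂_3, so H_2 = 0.

(K is a triangulation of the cylinder S^1 x I.)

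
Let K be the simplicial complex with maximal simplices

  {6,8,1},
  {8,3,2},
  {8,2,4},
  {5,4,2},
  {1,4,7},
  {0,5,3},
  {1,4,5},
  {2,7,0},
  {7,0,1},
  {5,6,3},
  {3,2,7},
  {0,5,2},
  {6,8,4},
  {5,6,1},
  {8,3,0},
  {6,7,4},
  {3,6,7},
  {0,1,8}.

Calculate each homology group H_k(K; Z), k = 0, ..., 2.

H_0 = Z,  H_1 = Z ⊕ Z/2Z,  H_2 = 0.

Order the vertices as 0 < 1 < 2 < 3 < 4 < 5 < 6 < 7 < 8. Listing each simplex with vertices in this order, K has dimension 2 with simplices:

  0-simplices (9): [0], [1], [2], [3], [4], [5], [6], [7], [8]
  1-simplices (27): (27 of them)
  2-simplices (18): [0,1,7], [0,1,8], [0,2,5], [0,2,7], [0,3,5], [0,3,8], [1,4,5], [1,4,7], [1,5,6], [1,6,8], [2,3,7], [2,3,8], [2,4,5], [2,4,8], [3,5,6], [3,6,7], [4,6,7], [4,6,8]

Hence C_0 ≅ Z^9, C_1 ≅ Z^27, C_2 ≅ Z^18.

Boundary ∂_1: C_1 → C_0 maps an edge to its endpoints' difference, ∂[p,q] = q − p.
The resulting 9×27 matrix has rank 8, and its Smith normal form has invariant factors (1,1,1,1,1,1,1,1).

∂_2: C_2 → C_1 sends each 2-simplex [p,q,r] to [q,r] − [p,r] + [p,q]. For instance
  ∂[1,6,8] = [6,8] − [1,8] + [1,6],
  ∂[0,2,7] = [2,7] − [0,7] + [0,2].
The 27×18 boundary matrix has rank 18 and Smith normal form diag(1,1,1,1,1,1,1,1,1,1,1,1,1,1,1,1,1,2).

Computing H_k = (kernel of ∂_k) / (image of ∂_{k+1}):

  H_0: rank C_0 − rank ∂_1 = 9 − 8 = 1, and the invariant factors of ∂_1 are all 1, so H_0 ≅ Z.
  H_1: rank ker ∂_1 − rank ∂_2 = (27 − 8) − 18 = 1, and ∂_2 has invariant factor 2 > 1, so H_1 ≅ Z ⊕ Z/2Z.
  H_2: rank ker ∂_2 − rank ∂_3 = (18 − 18) − 0 = 0, and there is no ∂_3, so H_2 ≅ 0.

As a check, the Euler characteristic is 9 − 27 + 18 = 0, which agrees with 1 − 1 + 0 = 0.
(K is a triangulation of the Klein bottle.)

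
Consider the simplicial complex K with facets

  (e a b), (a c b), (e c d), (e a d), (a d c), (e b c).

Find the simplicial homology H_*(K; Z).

H_0 = Z,  H_1 = 0,  H_2 = Z.

Take the total order a < b < c < d < e on the vertex set. Then K (dimension 2) consists of the simplices:

  0-simplices (5): a, b, c, d, e
  1-simplices (9): ab, ac, ad, ae, bc, be, cd, ce, de
  2-simplices (6): abc, abe, acd, ade, bce, cde

giving chain groups C_0 ≅ Z^5, C_1 ≅ Z^9, C_2 ≅ Z^6.

∂_1: C_1 → C_0 is given by ∂[p,q] = [q] − [p]. For instance
  ∂bc = c − b.
This gives a 5×9 integer matrix of rank 4; reducing to Smith normal form yields diagonal entries (1,1,1,1).

Boundary ∂_2: C_2 → C_1 sends each 2-simplex [p,q,r] to [q,r] − [p,r] + [p,q]. For instance
  ∂ade = de − ae + ad,
  ∂bce = ce − be + bc.
This gives a 9×6 integer matrix of rank 5; reducing to Smith normal form yields diagonal entries (1,1,1,1,1).

Computing H_k = (kernel of ∂_k) / (image of ∂_{k+1}):

  H_0: rank C_0 − rank ∂_1 = 5 − 4 = 1, and the invariant factors of ∂_1 are all 1, so H_0 ≅ Z.
  H_1: rank ker ∂_1 − rank ∂_2 = (9 − 4) − 5 = 0, and the invariant factors of ∂_2 are all 1, so H_1 ≅ 0.
  H_2: rank ker ∂_2 − rank ∂_3 = (6 − 5) − 0 = 1, and there is no ∂_3, so H_2 ≅ Z.

As a check, the Euler characteristic is 5 − 9 + 6 = 2, which agrees with 1 − 0 + 1 = 2.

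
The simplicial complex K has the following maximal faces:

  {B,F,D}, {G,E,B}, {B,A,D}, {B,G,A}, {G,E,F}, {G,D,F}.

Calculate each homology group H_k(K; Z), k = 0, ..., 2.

Fix the vertex order A < B < D < E < F < G and write every simplex with vertices in increasing order. Then dim K = 2 and the simplices of K are:

  0-simplices (6): A, B, D, E, F, G
  1-simplices (12): AB, AD, AG, BD, BE, BF, BG, DF, DG, EF, EG, FG
  2-simplices (6): ABD, ABG, BDF, BEG, DFG, EFG

so the chain groups are C_0 ≅ Z^6, C_1 ≅ Z^12, C_2 ≅ Z^6.

∂_1: C_1 → C_0 sends each edge [p,q] (with p < q) to q − p. For instance
  ∂AB = B − A.
The 6×12 boundary matrix has rank 5 and Smith normal form diag(1,1,1,1,1).

Boundary ∂_2: C_2 → C_1 sends each 2-simplex [p,q,r] to [q,r] − [p,r] + [p,q]. For instance
  ∂DFG = FG − DG + DF,
  ∂ABD = BD − AD + AB.
This gives a 12×6 integer matrix of rank 6; reducing to Smith normal form yields diagonal entries (1,1,1,1,1,1).

Now H_k = ker ∂_k / im ∂_{k+1}, so:

  H_0: rank C_0 − rank ∂_1 = 6 − 5 = 1, and the invariant factors of ∂_1 are all 1, so H_0 = Z.
  H_1: rank ker ∂_1 − rank ∂_2 = (12 − 5) − 6 = 1, and the invariant factors of ∂_2 are all 1, so H_1 = Z.
  H_2: rank ker ∂_2 − rank ∂_3 = (6 − 6) − 0 = 0, and there is no ∂_3, so H_2 = 0.

H_0 ≅ Z,  H_1 ≅ Z,  H_2 = 0.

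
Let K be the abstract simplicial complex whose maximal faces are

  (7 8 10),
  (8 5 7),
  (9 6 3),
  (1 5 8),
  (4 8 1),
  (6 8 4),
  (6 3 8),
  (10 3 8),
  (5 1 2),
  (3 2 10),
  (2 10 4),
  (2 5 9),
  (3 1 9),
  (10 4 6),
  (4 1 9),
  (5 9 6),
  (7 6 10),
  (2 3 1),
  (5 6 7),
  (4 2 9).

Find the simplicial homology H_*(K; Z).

H_0 = Z,  H_1 = Z × Z/2,  H_2 = 0.

Take the total order 1 < 2 < 3 < 4 < 5 < 6 < 7 < 8 < 9 < 10 on the vertex set. Then K (dimension 2) consists of the simplices:

  0-simplices (10): [1], [2], [3], [4], [5], [6], [7], [8], [9], [10]
  1-simplices (30): (30 of them)
  2-simplices (20): (20 of them)

giving chain groups C_0 ≅ Z^10, C_1 ≅ Z^30, C_2 ≅ Z^20.

The boundary map ∂_1: C_1 → C_0 is given by ∂[p,q] = [q] − [p]. For instance
  ∂[7,8] = [8] − [7].
This gives a 10×30 integer matrix of rank 9; reducing to Smith normal form yields diagonal entries (1,1,1,1,1,1,1,1,1).

Boundary ∂_2: C_2 → C_1 maps a triangle to the signed sum of its edges. For instance
  ∂[5,6,7] = [6,7] − [5,7] + [5,6],
  ∂[2,3,10] = [3,10] − [2,10] + [2,3].
This gives a 30×20 integer matrix of rank 20; reducing to Smith normal form yields diagonal entries (1,1,1,1,1,1,1,1,1,1,1,1,1,1,1,1,1,1,1,2).

Reading off H_k = ker ∂_k / im ∂_{k+1}:

  H_0: rank C_0 − rank ∂_1 = 10 − 9 = 1, and the invariant factors of ∂_1 are all 1, so H_0 = Z.
  H_1: rank ker ∂_1 − rank ∂_2 = (30 − 9) − 20 = 1, and ∂_2 has invariant factor 2 > 1, so H_1 = Z × Z/2.
  H_2: rank ker ∂_2 − rank ∂_3 = (20 − 20) − 0 = 0, and there is no ∂_3, so H_2 = 0.

(K is a triangulation of the Klein bottle.)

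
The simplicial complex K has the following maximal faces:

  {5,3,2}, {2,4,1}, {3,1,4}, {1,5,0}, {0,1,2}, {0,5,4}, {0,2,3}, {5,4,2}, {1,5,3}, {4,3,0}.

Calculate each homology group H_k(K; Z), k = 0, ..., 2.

Fix the vertex order 0 < 1 < 2 < 3 < 4 < 5 and write every simplex with vertices in increasing order. Then dim K = 2 and the simplices of K are:

  0-simplices (6): [0], [1], [2], [3], [4], [5]
  1-simplices (15): [0,1], [0,2], [0,3], [0,4], [0,5], [1,2], [1,3], [1,4], [1,5], [2,3], [2,4], [2,5], [3,4], [3,5], [4,5]
  2-simplices (10): [0,1,2], [0,1,5], [0,2,3], [0,3,4], [0,4,5], [1,2,4], [1,3,4], [1,3,5], [2,3,5], [2,4,5]

giving chain groups C_0 ≅ Z^6, C_1 ≅ Z^15, C_2 ≅ Z^10.

The boundary map ∂_1: C_1 → C_0 maps an edge to its endpoints' difference, ∂[p,q] = q − p. For instance
  ∂[4,5] = [5] − [4].
The resulting 6×15 matrix has rank 5, and its Smith normal form has invariant factors (1,1,1,1,1).

Boundary ∂_2: C_2 → C_1 acts by ∂[p,q,r] = [q,r] − [p,r] + [p,q]. For instance
  ∂[1,3,4] = [3,4] − [1,4] + [1,3],
  ∂[0,2,3] = [2,3] − [0,3] + [0,2].
The resulting 15×10 matrix has rank 10, and its Smith normal form has invariant factors (1,1,1,1,1,1,1,1,1,2).

Reading off H_k = ker ∂_k / im ∂_{k+1}:

  H_0: rank C_0 − rank ∂_1 = 6 − 5 = 1, and the invariant factors of ∂_1 are all 1, so H_0 = Z.
  H_1: rank ker ∂_1 − rank ∂_2 = (15 − 5) − 10 = 0, and ∂_2 has invariant factor 2 > 1, so H_1 = Z/2.
  H_2: rank ker ∂_2 − rank ∂_3 = (10 − 10) − 0 = 0, and there is no ∂_3, so H_2 = 0.

H_0 ≅ Z,  H_1 ≅ Z/2,  H_2 = 0.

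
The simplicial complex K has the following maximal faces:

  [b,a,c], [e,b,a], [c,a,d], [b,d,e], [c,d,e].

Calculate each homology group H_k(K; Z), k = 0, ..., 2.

We work with the vertex ordering a < b < c < d < e. The simplices of K, each written with vertices in increasing order, are:

  0-simplices (5): a, b, c, d, e
  1-simplices (10): ab, ac, ad, ae, bc, bd, be, cd, ce, de
  2-simplices (5): abc, abe, acd, bde, cde

so the chain groups are C_0 ≅ Z^5, C_1 ≅ Z^10, C_2 ≅ Z^5.

Boundary ∂_1: C_1 → C_0 maps an edge to its endpoints' difference, ∂[p,q] = q − p. For instance
  ∂ad = d − a.
This gives a 5×10 integer matrix of rank 4; reducing to Smith normal form yields diagonal entries (1,1,1,1).

Boundary ∂_2: C_2 → C_1 maps a triangle to the signed sum of its edges. For instance
  ∂abe = be − ae + ab,
  ∂abc = bc − ac + ab.
As a 10×5 matrix over Z this has rank 5, with invariant factors (1,1,1,1,1).

From H_k ≅ ker(∂_k) / im(∂_{k+1}) we obtain:

  H_0: rank C_0 − rank ∂_1 = 5 − 4 = 1, and the invariant factors of ∂_1 are all 1, so H_0 = Z.
  H_1: rank ker ∂_1 − rank ∂_2 = (10 − 4) − 5 = 1, and the invariant factors of ∂_2 are all 1, so H_1 = Z.
  H_2: rank ker ∂_2 − rank ∂_3 = (5 − 5) − 0 = 0, and there is no ∂_3, so H_2 = 0.

H_0 ≅ Z,  H_1 ≅ Z,  H_2 = 0.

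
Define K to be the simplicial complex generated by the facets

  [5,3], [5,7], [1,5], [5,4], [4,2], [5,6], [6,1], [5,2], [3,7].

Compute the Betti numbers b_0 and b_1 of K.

b_0 = 1, b_1 = 3.

Take the total order 1 < 2 < 3 < 4 < 5 < 6 < 7 on the vertex set. Then K (dimension 1) consists of the simplices:

  0-simplices (7): [1], [2], [3], [4], [5], [6], [7]
  1-simplices (9): [1,5], [1,6], [2,4], [2,5], [3,5], [3,7], [4,5], [5,6], [5,7]

so the chain groups are C_0 ≅ Z^7, C_1 ≅ Z^9.

The boundary map ∂_1: C_1 → C_0 is given by ∂[p,q] = [q] − [p]. For instance
  ∂[3,5] = [5] − [3].
The resulting 7×9 matrix has rank 6, and its Smith normal form has invariant factors (1,1,1,1,1,1).

Now H_k = ker ∂_k / im ∂_{k+1}, so:

  H_0: rank C_0 − rank ∂_1 = 7 − 6 = 1, and the invariant factors of ∂_1 are all 1, so H_0 ≅ Z.
  H_1: rank ker ∂_1 − rank ∂_2 = (9 − 6) − 0 = 3, and there is no ∂_2, so H_1 ≅ Z^3.

Hence the Betti numbers are b_0 = 1, b_1 = 3.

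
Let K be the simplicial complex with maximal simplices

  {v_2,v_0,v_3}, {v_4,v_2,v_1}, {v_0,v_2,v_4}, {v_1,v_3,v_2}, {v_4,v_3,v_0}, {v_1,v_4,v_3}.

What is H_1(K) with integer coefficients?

H_1 ≅ 0.

We work with the vertex ordering v_0 < v_1 < v_2 < v_3 < v_4. The simplices of K, each written with vertices in increasing order, are:

  0-simplices (5): [v_0], [v_1], [v_2], [v_3], [v_4]
  1-simplices (9): [v_0,v_2], [v_0,v_3], [v_0,v_4], [v_1,v_2], [v_1,v_3], [v_1,v_4], [v_2,v_3], [v_2,v_4], [v_3,v_4]
  2-simplices (6): [v_0,v_2,v_3], [v_0,v_2,v_4], [v_0,v_3,v_4], [v_1,v_2,v_3], [v_1,v_2,v_4], [v_1,v_3,v_4]

so the chain groups are C_0 ≅ Z^5, C_1 ≅ Z^9, C_2 ≅ Z^6.

∂_1: C_1 → C_0 sends each edge [p,q] (with p < q) to q − p. For instance
  ∂[v_0,v_3] = [v_3] − [v_0].
The 5×9 boundary matrix has rank 4 and Smith normal form diag(1,1,1,1).

∂_2: C_2 → C_1 maps a triangle to the signed sum of its edges. For instance
  ∂[v_0,v_3,v_4] = [v_3,v_4] − [v_0,v_4] + [v_0,v_3],
  ∂[v_0,v_2,v_3] = [v_2,v_3] − [v_0,v_3] + [v_0,v_2].
As a 9×6 matrix over Z this has rank 5, with invariant factors (1,1,1,1,1).

Computing H_k = (kernel of ∂_k) / (image of ∂_{k+1}):

  H_1: rank ker ∂_1 − rank ∂_2 = (9 − 4) − 5 = 0, and the invariant factors of ∂_2 are all 1, so H_1 = 0.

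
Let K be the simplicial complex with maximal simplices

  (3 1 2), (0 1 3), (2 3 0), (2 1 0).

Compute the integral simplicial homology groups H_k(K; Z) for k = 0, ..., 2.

H_0 ≅ Z,  H_1 = 0,  H_2 ≅ Z.

K has 4 vertices, 6 edges, 4 triangles.
rank ∂_0 = 0, rank ∂_1 = 3 ⇒ b_0 = 4 − 0 − 3 = 1; all invariant factors of ∂_1 are 1 so no torsion. So H_0 = Z.
rank ∂_1 = 3, rank ∂_2 = 3 ⇒ b_1 = 6 − 3 − 3 = 0; all invariant factors of ∂_2 are 1 so no torsion. So H_1 = 0.
rank ∂_2 = 3, rank ∂_3 = 0 ⇒ b_2 = 4 − 3 − 0 = 1. So H_2 = Z.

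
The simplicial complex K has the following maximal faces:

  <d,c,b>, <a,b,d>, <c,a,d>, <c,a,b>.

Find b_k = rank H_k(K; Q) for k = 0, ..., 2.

Order the vertices as a < b < c < d. Listing each simplex with vertices in this order, K has dimension 2 with simplices:

  0-simplices (4): a, b, c, d
  1-simplices (6): ab, ac, ad, bc, bd, cd
  2-simplices (4): abc, abd, acd, bcd

so the chain groups are C_0 ≅ Z^4, C_1 ≅ Z^6, C_2 ≅ Z^4.

∂_1: C_1 → C_0 maps an edge to its endpoints' difference, ∂[p,q] = q − p. For instance
  ∂ab = b − a.
As a 4×6 matrix over Z this has rank 3, with invariant factors (1,1,1).

Boundary ∂_2: C_2 → C_1 maps a triangle to the signed sum of its edges. For instance
  ∂abd = bd − ad + ab,
  ∂abc = bc − ac + ab.
The resulting 6×4 matrix has rank 3, and its Smith normal form has invariant factors (1,1,1).

Computing H_k = (kernel of ∂_k) / (image of ∂_{k+1}):

  H_0: rank C_0 − rank ∂_1 = 4 − 3 = 1, and the invariant factors of ∂_1 are all 1, so H_0 ≅ Z.
  H_1: rank ker ∂_1 − rank ∂_2 = (6 − 3) − 3 = 0, and the invariant factors of ∂_2 are all 1, so H_1 ≅ 0.
  H_2: rank ker ∂_2 − rank ∂_3 = (4 − 3) − 0 = 1, and there is no ∂_3, so H_2 ≅ Z.

Hence the Betti numbers are b_0 = 1, b_1 = 0, b_2 = 1.

b_0 = 1, b_1 = 0, b_2 = 1.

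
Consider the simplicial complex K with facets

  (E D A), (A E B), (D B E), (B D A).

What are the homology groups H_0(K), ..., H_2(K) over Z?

Take the total order A < B < D < E on the vertex set. Then K (dimension 2) consists of the simplices:

  0-simplices (4): A, B, D, E
  1-simplices (6): AB, AD, AE, BD, BE, DE
  2-simplices (4): ABD, ABE, ADE, BDE

giving chain groups C_0 ≅ Z^4, C_1 ≅ Z^6, C_2 ≅ Z^4.

The boundary map ∂_1: C_1 → C_0 sends each edge [p,q] (with p < q) to q − p. For instance
  ∂BD = D − B.
As a 4×6 matrix over Z this has rank 3, with invariant factors (1,1,1).

∂_2: C_2 → C_1 sends each 2-simplex [p,q,r] to [q,r] − [p,r] + [p,q]. For instance
  ∂ABE = BE − AE + AB,
  ∂BDE = DE − BE + BD.
The resulting 6×4 matrix has rank 3, and its Smith normal form has invariant factors (1,1,1).

From H_k ≅ ker(∂_k) / im(∂_{k+1}) we obtain:

  H_0: rank C_0 − rank ∂_1 = 4 − 3 = 1, and the invariant factors of ∂_1 are all 1, so H_0 ≅ Z.
  H_1: rank ker ∂_1 − rank ∂_2 = (6 − 3) − 3 = 0, and the invariant factors of ∂_2 are all 1, so H_1 ≅ 0.
  H_2: rank ker ∂_2 − rank ∂_3 = (4 − 3) − 0 = 1, and there is no ∂_3, so H_2 ≅ Z.

As a check, the Euler characteristic is 4 − 6 + 4 = 2, which agrees with 1 − 0 + 1 = 2.

H_0 ≅ Z,  H_1 = 0,  H_2 ≅ Z.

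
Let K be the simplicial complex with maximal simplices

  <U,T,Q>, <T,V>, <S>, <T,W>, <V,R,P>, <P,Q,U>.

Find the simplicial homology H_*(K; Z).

K has 8 vertices, 10 edges, 3 triangles.
rank ∂_0 = 0, rank ∂_1 = 6 ⇒ b_0 = 8 − 0 − 6 = 2; all invariant factors of ∂_1 are 1 so no torsion. So H_0 = Z^2.
rank ∂_1 = 6, rank ∂_2 = 3 ⇒ b_1 = 10 − 6 − 3 = 1; all invariant factors of ∂_2 are 1 so no torsion. So H_1 = Z.
rank ∂_2 = 3, rank ∂_3 = 0 ⇒ b_2 = 3 − 3 − 0 = 0. So H_2 = 0.

H_0 = Z^2,  H_1 = Z,  H_2 = 0.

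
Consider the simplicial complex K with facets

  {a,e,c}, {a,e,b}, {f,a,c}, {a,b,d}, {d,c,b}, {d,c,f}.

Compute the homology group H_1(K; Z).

H_1 ≅ Z.

Fix the vertex order a < b < c < d < e < f and write every simplex with vertices in increasing order. Then dim K = 2 and the simplices of K are:

  0-simplices (6): a, b, c, d, e, f
  1-simplices (12): ab, ac, ad, ae, af, bc, bd, be, cd, ce, cf, df
  2-simplices (6): abd, abe, ace, acf, bcd, cdf

so the chain groups are C_0 ≅ Z^6, C_1 ≅ Z^12, C_2 ≅ Z^6.

The boundary map ∂_1: C_1 → C_0 sends each edge [p,q] (with p < q) to q − p. For instance
  ∂be = e − b.
The resulting 6×12 matrix has rank 5, and its Smith normal form has invariant factors (1,1,1,1,1).

Boundary ∂_2: C_2 → C_1 sends each 2-simplex [p,q,r] to [q,r] − [p,r] + [p,q]. For instance
  ∂cdf = df − cf + cd,
  ∂abd = bd − ad + ab.
The resulting 12×6 matrix has rank 6, and its Smith normal form has invariant factors (1,1,1,1,1,1).

From H_k ≅ ker(∂_k) / im(∂_{k+1}) we obtain:

  H_1: rank ker ∂_1 − rank ∂_2 = (12 − 5) − 6 = 1, and the invariant factors of ∂_2 are all 1, so H_1 ≅ Z.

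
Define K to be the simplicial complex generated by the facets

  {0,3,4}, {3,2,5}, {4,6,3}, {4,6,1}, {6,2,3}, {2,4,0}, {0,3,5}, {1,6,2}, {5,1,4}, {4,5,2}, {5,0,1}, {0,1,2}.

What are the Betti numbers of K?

b_0 = 1, b_1 = 0, b_2 = 0.

Take the total order 0 < 1 < 2 < 3 < 4 < 5 < 6 on the vertex set. Then K (dimension 2) consists of the simplices:

  0-simplices (7): [0], [1], [2], [3], [4], [5], [6]
  1-simplices (18): [0,1], [0,2], [0,3], [0,4], [0,5], [1,2], [1,4], [1,5], [1,6], [2,3], [2,4], [2,5], [2,6], [3,4], [3,5], [3,6], [4,5], [4,6]
  2-simplices (12): [0,1,2], [0,1,5], [0,2,4], [0,3,4], [0,3,5], [1,2,6], [1,4,5], [1,4,6], [2,3,5], [2,3,6], [2,4,5], [3,4,6]

Hence C_0 ≅ Z^7, C_1 ≅ Z^18, C_2 ≅ Z^12.

∂_1: C_1 → C_0 sends each edge [p,q] (with p < q) to q − p.
This gives a 7×18 integer matrix of rank 6; reducing to Smith normal form yields diagonal entries (1,1,1,1,1,1).

The boundary map ∂_2: C_2 → C_1 sends each 2-simplex [p,q,r] to [q,r] − [p,r] + [p,q]. For instance
  ∂[2,3,5] = [3,5] − [2,5] + [2,3],
  ∂[2,3,6] = [3,6] − [2,6] + [2,3].
As a 18×12 matrix over Z this has rank 12, with invariant factors (1,1,1,1,1,1,1,1,1,1,1,2).

Computing H_k = (kernel of ∂_k) / (image of ∂_{k+1}):

  H_0: rank C_0 − rank ∂_1 = 7 − 6 = 1, and the invariant factors of ∂_1 are all 1, so H_0 ≅ Z.
  H_1: rank ker ∂_1 − rank ∂_2 = (18 − 6) − 12 = 0, and ∂_2 has invariant factor 2 > 1, so H_1 ≅ Z_2.
  H_2: rank ker ∂_2 − rank ∂_3 = (12 − 12) − 0 = 0, and there is no ∂_3, so H_2 ≅ 0.

As a check, the Euler characteristic is 7 − 18 + 12 = 1, which agrees with 1 − 0 + 0 = 1.
(K is a triangulation of the real projective plane RP^2.)

Hence the Betti numbers are b_0 = 1, b_1 = 0, b_2 = 0.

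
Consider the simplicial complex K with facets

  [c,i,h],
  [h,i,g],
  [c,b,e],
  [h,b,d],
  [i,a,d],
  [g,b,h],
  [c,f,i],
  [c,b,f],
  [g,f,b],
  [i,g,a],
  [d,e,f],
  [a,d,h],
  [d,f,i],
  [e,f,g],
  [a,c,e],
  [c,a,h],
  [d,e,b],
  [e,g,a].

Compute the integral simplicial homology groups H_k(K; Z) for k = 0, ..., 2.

H_0 ≅ Z,  H_1 ≅ Z ⊕ Z/2,  H_2 = 0.

We work with the vertex ordering a < b < c < d < e < f < g < h < i. The simplices of K, each written with vertices in increasing order, are:

  0-simplices (9): a, b, c, d, e, f, g, h, i
  1-simplices (27): ac, ad, ae, ag, ah, ai, bc, bd, be, bf, bg, bh, ce, cf, ch, ci, de, df, dh, di, ef, eg, fg, fi, gh, gi, hi
  2-simplices (18): ace, ach, adh, adi, aeg, agi, bce, bcf, bde, bdh, bfg, bgh, cfi, chi, def, dfi, efg, ghi

giving chain groups C_0 ≅ Z^9, C_1 ≅ Z^27, C_2 ≅ Z^18.

The boundary map ∂_1: C_1 → C_0 sends each edge [p,q] (with p < q) to q − p. For instance
  ∂fg = g − f.
The 9×27 boundary matrix has rank 8 and Smith normal form diag(1,1,1,1,1,1,1,1).

Boundary ∂_2: C_2 → C_1 sends each 2-simplex [p,q,r] to [q,r] − [p,r] + [p,q]. For instance
  ∂ace = ce − ae + ac,
  ∂agi = gi − ai + ag.
As a 27×18 matrix over Z this has rank 18, with invariant factors (1,1,1,1,1,1,1,1,1,1,1,1,1,1,1,1,1,2).

Now H_k = ker ∂_k / im ∂_{k+1}, so:

  H_0: rank C_0 − rank ∂_1 = 9 − 8 = 1, and the invariant factors of ∂_1 are all 1, so H_0 = Z.
  H_1: rank ker ∂_1 − rank ∂_2 = (27 − 8) − 18 = 1, and ∂_2 has invariant factor 2 > 1, so H_1 = Z ⊕ Z/2.
  H_2: rank ker ∂_2 − rank ∂_3 = (18 − 18) − 0 = 0, and there is no ∂_3, so H_2 = 0.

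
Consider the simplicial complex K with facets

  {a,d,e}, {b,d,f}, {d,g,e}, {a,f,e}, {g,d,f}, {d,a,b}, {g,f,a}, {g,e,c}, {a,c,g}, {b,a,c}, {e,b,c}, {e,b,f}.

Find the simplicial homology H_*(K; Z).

H_0 = Z,  H_1 = Z/2Z,  H_2 = 0.

K has 7 vertices, 18 edges, 12 triangles.
rank ∂_0 = 0, rank ∂_1 = 6 ⇒ b_0 = 7 − 0 − 6 = 1; all invariant factors of ∂_1 are 1 so no torsion. So H_0 ≅ Z.
rank ∂_1 = 6, rank ∂_2 = 12 ⇒ b_1 = 18 − 6 − 12 = 0; ∂_2 has invariant factor(s) [2] giving torsion. So H_1 ≅ Z/2Z.
rank ∂_2 = 12, rank ∂_3 = 0 ⇒ b_2 = 12 − 12 − 0 = 0. So H_2 ≅ 0.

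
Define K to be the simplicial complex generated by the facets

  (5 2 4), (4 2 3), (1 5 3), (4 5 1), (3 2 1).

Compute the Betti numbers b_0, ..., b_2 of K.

Order the vertices as 1 < 2 < 3 < 4 < 5. Listing each simplex with vertices in this order, K has dimension 2 with simplices:

  0-simplices (5): [1], [2], [3], [4], [5]
  1-simplices (10): [1,2], [1,3], [1,4], [1,5], [2,3], [2,4], [2,5], [3,4], [3,5], [4,5]
  2-simplices (5): [1,2,3], [1,3,5], [1,4,5], [2,3,4], [2,4,5]

so the chain groups are C_0 ≅ Z^5, C_1 ≅ Z^10, C_2 ≅ Z^5.

Boundary ∂_1: C_1 → C_0 is given by ∂[p,q] = [q] − [p]. For instance
  ∂[2,5] = [5] − [2].
The resulting 5×10 matrix has rank 4, and its Smith normal form has invariant factors (1,1,1,1).

∂_2: C_2 → C_1 sends each 2-simplex [p,q,r] to [q,r] − [p,r] + [p,q]. For instance
  ∂[1,2,3] = [2,3] − [1,3] + [1,2],
  ∂[1,4,5] = [4,5] − [1,5] + [1,4].
The resulting 10×5 matrix has rank 5, and its Smith normal form has invariant factors (1,1,1,1,1).

Now H_k = ker ∂_k / im ∂_{k+1}, so:

  H_0: rank C_0 − rank ∂_1 = 5 − 4 = 1, and the invariant factors of ∂_1 are all 1, so H_0 = Z.
  H_1: rank ker ∂_1 − rank ∂_2 = (10 − 4) − 5 = 1, and the invariant factors of ∂_2 are all 1, so H_1 = Z.
  H_2: rank ker ∂_2 − rank ∂_3 = (5 − 5) − 0 = 0, and there is no ∂_3, so H_2 = 0.

Hence the Betti numbers are b_0 = 1, b_1 = 1, b_2 = 0.

b_0 = 1, b_1 = 1, b_2 = 0.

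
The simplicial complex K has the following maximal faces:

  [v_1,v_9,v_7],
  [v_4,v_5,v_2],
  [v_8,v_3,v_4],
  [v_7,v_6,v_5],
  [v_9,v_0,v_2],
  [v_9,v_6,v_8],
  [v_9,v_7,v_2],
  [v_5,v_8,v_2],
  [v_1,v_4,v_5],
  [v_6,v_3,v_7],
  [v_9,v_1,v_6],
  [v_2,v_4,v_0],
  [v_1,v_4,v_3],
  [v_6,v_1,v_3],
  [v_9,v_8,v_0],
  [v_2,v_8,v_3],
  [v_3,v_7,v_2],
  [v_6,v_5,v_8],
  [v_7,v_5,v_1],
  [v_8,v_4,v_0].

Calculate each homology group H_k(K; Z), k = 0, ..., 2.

H_0 = Z,  H_1 = Z ⊕ Z/2Z,  H_2 = 0.

Fix the vertex order v_0 < v_1 < v_2 < v_3 < v_4 < v_5 < v_6 < v_7 < v_8 < v_9 and write every simplex with vertices in increasing order. Then dim K = 2 and the simplices of K are:

  0-simplices (10): [v_0], [v_1], [v_2], [v_3], [v_4], [v_5], [v_6], [v_7], [v_8], [v_9]
  1-simplices (30): (30 of them)
  2-simplices (20): (20 of them)

so the chain groups are C_0 ≅ Z^10, C_1 ≅ Z^30, C_2 ≅ Z^20.

∂_1: C_1 → C_0 maps an edge to its endpoints' difference, ∂[p,q] = q − p.
The 10×30 boundary matrix has rank 9 and Smith normal form diag(1,1,1,1,1,1,1,1,1).

∂_2: C_2 → C_1 acts by ∂[p,q,r] = [q,r] − [p,r] + [p,q]. For instance
  ∂[v_1,v_3,v_4] = [v_3,v_4] − [v_1,v_4] + [v_1,v_3],
  ∂[v_2,v_5,v_8] = [v_5,v_8] − [v_2,v_8] + [v_2,v_5].
The resulting 30×20 matrix has rank 20, and its Smith normal form has invariant factors (1,1,1,1,1,1,1,1,1,1,1,1,1,1,1,1,1,1,1,2).

Computing H_k = (kernel of ∂_k) / (image of ∂_{k+1}):

  H_0: rank C_0 − rank ∂_1 = 10 − 9 = 1, and the invariant factors of ∂_1 are all 1, so H_0 = Z.
  H_1: rank ker ∂_1 − rank ∂_2 = (30 − 9) − 20 = 1, and ∂_2 has invariant factor 2 > 1, so H_1 = Z ⊕ Z/2Z.
  H_2: rank ker ∂_2 − rank ∂_3 = (20 − 20) − 0 = 0, and there is no ∂_3, so H_2 = 0.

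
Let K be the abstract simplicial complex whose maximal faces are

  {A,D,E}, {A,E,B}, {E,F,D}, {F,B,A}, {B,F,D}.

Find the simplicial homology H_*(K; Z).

Fix the vertex order A < B < D < E < F and write every simplex with vertices in increasing order. Then dim K = 2 and the simplices of K are:

  0-simplices (5): A, B, D, E, F
  1-simplices (10): AB, AD, AE, AF, BD, BE, BF, DE, DF, EF
  2-simplices (5): ABE, ABF, ADE, BDF, DEF

Hence C_0 ≅ Z^5, C_1 ≅ Z^10, C_2 ≅ Z^5.

Boundary ∂_1: C_1 → C_0 maps an edge to its endpoints' difference, ∂[p,q] = q − p.
This gives a 5×10 integer matrix of rank 4; reducing to Smith normal form yields diagonal entries (1,1,1,1).

Boundary ∂_2: C_2 → C_1 acts by ∂[p,q,r] = [q,r] − [p,r] + [p,q]. For instance
  ∂ABF = BF − AF + AB,
  ∂DEF = EF − DF + DE.
The 10×5 boundary matrix has rank 5 and Smith normal form diag(1,1,1,1,1).

From H_k ≅ ker(∂_k) / im(∂_{k+1}) we obtain:

  H_0: rank C_0 − rank ∂_1 = 5 − 4 = 1, and the invariant factors of ∂_1 are all 1, so H_0 = Z.
  H_1: rank ker ∂_1 − rank ∂_2 = (10 − 4) − 5 = 1, and the invariant factors of ∂_2 are all 1, so H_1 = Z.
  H_2: rank ker ∂_2 − rank ∂_3 = (5 − 5) − 0 = 0, and there is no ∂_3, so H_2 = 0.

H_0 ≅ Z,  H_1 ≅ Z,  H_2 = 0.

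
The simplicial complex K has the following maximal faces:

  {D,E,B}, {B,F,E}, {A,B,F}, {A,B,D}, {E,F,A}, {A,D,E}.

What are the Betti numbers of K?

Fix the vertex order A < B < D < E < F and write every simplex with vertices in increasing order. Then dim K = 2 and the simplices of K are:

  0-simplices (5): A, B, D, E, F
  1-simplices (9): AB, AD, AE, AF, BD, BE, BF, DE, EF
  2-simplices (6): ABD, ABF, ADE, AEF, BDE, BEF

so the chain groups are C_0 ≅ Z^5, C_1 ≅ Z^9, C_2 ≅ Z^6.

∂_1: C_1 → C_0 is given by ∂[p,q] = [q] − [p]. For instance
  ∂AF = F − A.
As a 5×9 matrix over Z this has rank 4, with invariant factors (1,1,1,1).

∂_2: C_2 → C_1 maps a triangle to the signed sum of its edges. For instance
  ∂ABD = BD − AD + AB,
  ∂ABF = BF − AF + AB.
As a 9×6 matrix over Z this has rank 5, with invariant factors (1,1,1,1,1).

Computing H_k = (kernel of ∂_k) / (image of ∂_{k+1}):

  H_0: rank C_0 − rank ∂_1 = 5 − 4 = 1, and the invariant factors of ∂_1 are all 1, so H_0 ≅ Z.
  H_1: rank ker ∂_1 − rank ∂_2 = (9 − 4) − 5 = 0, and the invariant factors of ∂_2 are all 1, so H_1 ≅ 0.
  H_2: rank ker ∂_2 − rank ∂_3 = (6 − 5) − 0 = 1, and there is no ∂_3, so H_2 ≅ Z.

As a check, the Euler characteristic is 5 − 9 + 6 = 2, which agrees with 1 − 0 + 1 = 2.

Hence the Betti numbers are b_0 = 1, b_1 = 0, b_2 = 1.

b_0 = 1, b_1 = 0, b_2 = 1.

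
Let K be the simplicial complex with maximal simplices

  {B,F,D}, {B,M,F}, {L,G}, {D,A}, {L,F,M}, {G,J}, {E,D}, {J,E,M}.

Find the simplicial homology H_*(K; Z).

H_0 = Z,  H_1 = Z^2,  H_2 = 0.

Order the vertices as A < B < D < E < F < G < J < L < M. Listing each simplex with vertices in this order, K has dimension 2 with simplices:

  0-simplices (9): A, B, D, E, F, G, J, L, M
  1-simplices (14): AD, BD, BF, BM, DE, DF, EJ, EM, FL, FM, GJ, GL, JM, LM
  2-simplices (4): BDF, BFM, EJM, FLM

Hence C_0 ≅ Z^9, C_1 ≅ Z^14, C_2 ≅ Z^4.

The boundary map ∂_1: C_1 → C_0 is given by ∂[p,q] = [q] − [p]. For instance
  ∂EJ = J − E.
This gives a 9×14 integer matrix of rank 8; reducing to Smith normal form yields diagonal entries (1,1,1,1,1,1,1,1).

Boundary ∂_2: C_2 → C_1 sends each 2-simplex [p,q,r] to [q,r] − [p,r] + [p,q]. For instance
  ∂BFM = FM − BM + BF,
  ∂BDF = DF − BF + BD.
As a 14×4 matrix over Z this has rank 4, with invariant factors (1,1,1,1).

Reading off H_k = ker ∂_k / im ∂_{k+1}:

  H_0: rank C_0 − rank ∂_1 = 9 − 8 = 1, and the invariant factors of ∂_1 are all 1, so H_0 = Z.
  H_1: rank ker ∂_1 − rank ∂_2 = (14 − 8) − 4 = 2, and the invariant factors of ∂_2 are all 1, so H_1 = Z^2.
  H_2: rank ker ∂_2 − rank ∂_3 = (4 − 4) − 0 = 0, and there is no ∂_3, so H_2 = 0.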